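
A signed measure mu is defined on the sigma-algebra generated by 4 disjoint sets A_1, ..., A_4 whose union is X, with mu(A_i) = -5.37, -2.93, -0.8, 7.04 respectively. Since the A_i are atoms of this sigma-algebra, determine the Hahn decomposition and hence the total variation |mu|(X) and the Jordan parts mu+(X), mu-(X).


Step 1: Every measurable set is a union of atoms (the cells / points), so a Hahn decomposition is
  obtained by grouping atoms by sign: P = union of atoms with mu > 0, N = union of the remaining atoms.
  Atoms in P (indices): 4;  atoms in N (indices): 1, 2, 3
  Positive values: 7.04
  Negative values: -5.37, -2.93, -0.8
Step 2: mu+(X) = mu(P) = sum of positive atom values = 7.04
Step 3: mu-(X) = -mu(N) = sum of |negative atom values| = 9.1
Step 4: |mu|(X) = mu+(X) + mu-(X) = 7.04 + 9.1 = 16.14


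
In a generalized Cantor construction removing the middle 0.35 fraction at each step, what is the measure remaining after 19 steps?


Step 1: At each step, fraction remaining = 1 - 0.35 = 0.65
Step 2: After 19 steps, measure = (0.65)^19
Result = 2.788392e-04


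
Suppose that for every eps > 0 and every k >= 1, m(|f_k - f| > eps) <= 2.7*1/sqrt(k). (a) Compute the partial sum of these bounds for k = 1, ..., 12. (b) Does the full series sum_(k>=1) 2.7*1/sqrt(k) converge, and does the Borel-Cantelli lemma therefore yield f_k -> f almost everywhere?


Step 1: List the terms 2.7*1/sqrt(k) for k = 1 to 12:
  k=1: 2.7
  k=2: 1.909188
  k=3: 1.558846
  k=4: 1.35
  k=5: 1.207477
  k=6: 1.10227
  k=7: 1.020504
  k=8: 0.954594
  k=9: 0.9
  k=10: 0.853815
  k=11: 0.814081
  k=12: 0.779423
Step 2: Partial sum = 2.7 + 1.909188 + 1.558846 + 1.35 + 1.207477 + 1.10227 + 1.020504 + 0.954594 + 0.9 + 0.853815 + 0.814081 + 0.779423
     = 15.150198
Step 3: The full series sum_(k>=1) 2.7*1/sqrt(k) diverges (p-series with p = 1/2 <= 1; a nonzero constant multiple of a divergent series diverges).
Step 4: The (first) Borel-Cantelli lemma requires a summable sequence of measures, so it does not apply here;
        from this bound alone no conclusion about a.e. convergence can be drawn (convergence in measure still
        gives an a.e.-convergent subsequence, but not a.e. convergence of the whole sequence).
Conclusion: series diverges; Borel-Cantelli is inconclusive about a.e. convergence of f_k.


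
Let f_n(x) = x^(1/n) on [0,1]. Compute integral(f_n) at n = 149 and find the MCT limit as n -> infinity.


At n = 149: f_149(x) = x^(1/149).
Step 1: integral(x^(1/149), 0, 1) = [x^(1/149+1) / (1/149+1)] from 0 to 1
     = 1 / (1/149 + 1) = 1 / ((149+1)/149) = 149/(149+1)
     = 149/150 = 0.993333
Step 2: As n -> infinity, f_n(x) = x^(1/n) -> 1 for x in (0,1], and f_n is increasing in n.
By MCT, lim_n integral(f_n) = integral(lim_n f_n) = integral(1, 0, 1) = 1.
Step 3: Verify convergence: 149/150 = 0.993333 -> 1


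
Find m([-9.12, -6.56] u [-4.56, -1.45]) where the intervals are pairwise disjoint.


For pairwise disjoint intervals, m(union) = sum of lengths.
= (-6.56 - -9.12) + (-1.45 - -4.56)
= 2.56 + 3.11
= 5.67


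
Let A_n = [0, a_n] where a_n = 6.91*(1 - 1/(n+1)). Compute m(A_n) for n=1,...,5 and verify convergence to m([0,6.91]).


By continuity of measure from below: if A_n increases to A, then m(A_n) -> m(A).
Here A = [0, 6.91], so m(A) = 6.91
Step 1: a_1 = 6.91*(1 - 1/2) = 3.455, m(A_1) = 3.455
Step 2: a_2 = 6.91*(1 - 1/3) = 4.6067, m(A_2) = 4.6067
Step 3: a_3 = 6.91*(1 - 1/4) = 5.1825, m(A_3) = 5.1825
Step 4: a_4 = 6.91*(1 - 1/5) = 5.528, m(A_4) = 5.528
Step 5: a_5 = 6.91*(1 - 1/6) = 5.7583, m(A_5) = 5.7583
Limit: m(A_n) -> m([0,6.91]) = 6.91


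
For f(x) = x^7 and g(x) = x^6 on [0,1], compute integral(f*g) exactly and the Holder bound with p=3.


Step 1: Exact integral of f*g = integral(x^13, 0, 1) = 1/14
     = 0.071429
Step 2: Holder bound with p=3, q=1.5:
  ||f||_p = (integral x^21 dx)^(1/3) = (1/22)^(1/3) = 0.356883
  ||g||_q = (integral x^9 dx)^(1/1.5) = (1/10)^(1/1.5) = 0.215443
Step 3: Holder bound = ||f||_p * ||g||_q = 0.356883 * 0.215443 = 0.076888
Verification: 0.071429 <= 0.076888 (Holder holds)


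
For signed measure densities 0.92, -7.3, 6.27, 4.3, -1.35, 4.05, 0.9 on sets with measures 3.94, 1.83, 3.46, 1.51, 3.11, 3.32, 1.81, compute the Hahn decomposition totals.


Step 1: Compute signed measure on each set:
  Set 1: 0.92 * 3.94 = 3.6248
  Set 2: -7.3 * 1.83 = -13.359
  Set 3: 6.27 * 3.46 = 21.6942
  Set 4: 4.3 * 1.51 = 6.493
  Set 5: -1.35 * 3.11 = -4.1985
  Set 6: 4.05 * 3.32 = 13.446
  Set 7: 0.9 * 1.81 = 1.629
Step 2: Total signed measure = (3.6248) + (-13.359) + (21.6942) + (6.493) + (-4.1985) + (13.446) + (1.629)
     = 29.3295
Step 3: Positive part mu+(X) = sum of positive contributions = 46.887
Step 4: Negative part mu-(X) = |sum of negative contributions| = 17.5575


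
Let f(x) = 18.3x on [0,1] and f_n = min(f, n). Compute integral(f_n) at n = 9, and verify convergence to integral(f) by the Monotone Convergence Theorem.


f(x) = 18.3x on [0,1]; f_n(x) = min(18.3x, n). At n = 9:
Step 1: f(x) reaches 9 at x = 9/18.3 = 0.491803
Step 2: integral(f_9) = integral(18.3x, 0, 0.491803) + integral(9, 0.491803, 1)
       = 18.3*0.491803^2/2 + 9*(1 - 0.491803)
       = 2.213115 + 4.57377
       = 6.786885
Step 3: As n -> infinity, f_n increases to f, so by MCT integral(f_n) -> integral(f) = 18.3/2 = 9.15.
Convergence: integral(f_9) = 6.786885 -> 9.15 as n -> infinity


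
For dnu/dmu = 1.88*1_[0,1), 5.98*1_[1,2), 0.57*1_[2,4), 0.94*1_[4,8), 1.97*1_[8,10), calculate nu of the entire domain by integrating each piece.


Integrate each piece of the Radon-Nikodym derivative:
Step 1: integral_0^1 1.88 dx = 1.88*(1-0) = 1.88*1 = 1.88
Step 2: integral_1^2 5.98 dx = 5.98*(2-1) = 5.98*1 = 5.98
Step 3: integral_2^4 0.57 dx = 0.57*(4-2) = 0.57*2 = 1.14
Step 4: integral_4^8 0.94 dx = 0.94*(8-4) = 0.94*4 = 3.76
Step 5: integral_8^10 1.97 dx = 1.97*(10-8) = 1.97*2 = 3.94
Total: 1.88 + 5.98 + 1.14 + 3.76 + 3.94 = 16.7


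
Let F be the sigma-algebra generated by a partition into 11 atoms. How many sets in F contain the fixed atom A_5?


Each element of F is a union of some subset S of the 11 atoms.
The element contains A_5 iff A_5 is in S.
So we count subsets S of {A_1,...,A_11} with A_5 in S: choose freely among the other 10 atoms.
Count = 2^(11-1) = 2^10 = 1024.


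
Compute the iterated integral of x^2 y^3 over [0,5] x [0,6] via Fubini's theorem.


By Fubini's theorem, the double integral factors as a product of single integrals:
Step 1: integral_0^5 x^2 dx = [x^3/3] from 0 to 5
     = 5^3/3 = 41.666667
Step 2: integral_0^6 y^3 dy = [y^4/4] from 0 to 6
     = 6^4/4 = 324
Step 3: Double integral = 41.666667 * 324 = 13500


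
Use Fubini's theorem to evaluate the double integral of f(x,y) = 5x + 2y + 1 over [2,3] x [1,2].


By Fubini, integrate in x first, then y.
Step 1: Fix y, integrate over x in [2,3]:
  integral(5x + 2y + 1, x=2..3)
  = 5*(3^2 - 2^2)/2 + (2y + 1)*(3 - 2)
  = 12.5 + (2y + 1)*1
  = 12.5 + 2y + 1
  = 13.5 + 2y
Step 2: Integrate over y in [1,2]:
  integral(13.5 + 2y, y=1..2)
  = 13.5*1 + 2*(2^2 - 1^2)/2
  = 13.5 + 3
  = 16.5


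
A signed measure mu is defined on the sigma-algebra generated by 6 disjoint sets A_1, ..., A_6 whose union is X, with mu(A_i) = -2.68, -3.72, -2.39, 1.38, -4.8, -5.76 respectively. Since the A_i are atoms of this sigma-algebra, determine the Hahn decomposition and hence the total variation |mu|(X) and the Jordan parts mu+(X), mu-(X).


Step 1: Every measurable set is a union of atoms (the cells / points), so a Hahn decomposition is
  obtained by grouping atoms by sign: P = union of atoms with mu > 0, N = union of the remaining atoms.
  Atoms in P (indices): 4;  atoms in N (indices): 1, 2, 3, 5, 6
  Positive values: 1.38
  Negative values: -2.68, -3.72, -2.39, -4.8, -5.76
Step 2: mu+(X) = mu(P) = sum of positive atom values = 1.38
Step 3: mu-(X) = -mu(N) = sum of |negative atom values| = 19.35
Step 4: |mu|(X) = mu+(X) + mu-(X) = 1.38 + 19.35 = 20.73


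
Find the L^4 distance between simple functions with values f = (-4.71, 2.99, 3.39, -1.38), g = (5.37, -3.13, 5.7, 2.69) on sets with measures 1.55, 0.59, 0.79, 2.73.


Step 1: Compute differences f_i - g_i:
  -4.71 - 5.37 = -10.08
  2.99 - -3.13 = 6.12
  3.39 - 5.7 = -2.31
  -1.38 - 2.69 = -4.07
Step 2: Compute |diff|^4 * measure for each set:
  |-10.08|^4 * 1.55 = 10323.860521 * 1.55 = 16001.983807
  |6.12|^4 * 0.59 = 1402.832079 * 0.59 = 827.670927
  |-2.31|^4 * 0.79 = 28.473963 * 0.79 = 22.494431
  |-4.07|^4 * 2.73 = 274.395912 * 2.73 = 749.10084
Step 3: Sum = 17601.250005
Step 4: ||f-g||_4 = (17601.250005)^(1/4) = 11.518233


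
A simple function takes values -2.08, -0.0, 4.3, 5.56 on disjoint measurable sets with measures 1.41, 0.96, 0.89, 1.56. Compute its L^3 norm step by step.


Step 1: Compute |f_i|^3 for each value:
  |-2.08|^3 = 8.998912
  |-0.0|^3 = 0.0
  |4.3|^3 = 79.507
  |5.56|^3 = 171.879616
Step 2: Multiply by measures and sum:
  8.998912 * 1.41 = 12.688466
  0.0 * 0.96 = 0.0
  79.507 * 0.89 = 70.76123
  171.879616 * 1.56 = 268.132201
Sum = 12.688466 + 0.0 + 70.76123 + 268.132201 = 351.581897
Step 3: Take the p-th root:
||f||_3 = (351.581897)^(1/3) = 7.0579


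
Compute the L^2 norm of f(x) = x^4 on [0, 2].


Step 1: ||f||_2 = (integral_0^2 |x^4|^2 dx)^(1/2)
     = (integral_0^2 x^8 dx)^(1/2)
Step 2: integral_0^2 x^8 dx = [x^9/(9)] from 0 to 2 = 2^9/9
     = 512/9 = 56.888889
Step 3: ||f||_2 = (56.888889)^(1/2) = 7.542472


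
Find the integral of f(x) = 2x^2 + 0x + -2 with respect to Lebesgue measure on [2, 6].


The Lebesgue integral of a Riemann-integrable function agrees with the Riemann integral.
Antiderivative F(x) = (2/3)x^3 + (0/2)x^2 + -2x
F(6) = (2/3)*6^3 + (0/2)*6^2 + -2*6
     = (2/3)*216 + (0/2)*36 + -2*6
     = 144 + 0.0 + -12
     = 132
F(2) = 1.333333
Integral = F(6) - F(2) = 132 - 1.333333 = 130.666667


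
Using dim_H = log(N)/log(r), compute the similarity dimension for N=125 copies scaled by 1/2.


For a self-similar set with N copies scaled by 1/r:
dim_H = log(N)/log(r) = log(125)/log(2)
= 4.828314/0.693147
= 6.965784


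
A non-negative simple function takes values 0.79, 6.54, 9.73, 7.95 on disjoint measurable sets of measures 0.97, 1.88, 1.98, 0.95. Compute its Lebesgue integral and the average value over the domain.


Step 1: Integral = sum(value_i * measure_i)
= 0.79*0.97 + 6.54*1.88 + 9.73*1.98 + 7.95*0.95
= 0.7663 + 12.2952 + 19.2654 + 7.5525
= 39.8794
Step 2: Total measure of domain = 0.97 + 1.88 + 1.98 + 0.95 = 5.78
Step 3: Average value = 39.8794 / 5.78 = 6.89955


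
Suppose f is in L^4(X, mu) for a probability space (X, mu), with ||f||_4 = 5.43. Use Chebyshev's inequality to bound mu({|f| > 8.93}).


Chebyshev/Markov inequality: mu(|f| > eps) <= (||f||_p / eps)^p
Step 1: ||f||_4 / eps = 5.43 / 8.93 = 0.608063
Step 2: Raise to power p = 4:
  (0.608063)^4 = 0.136708
Step 3: Therefore mu(|f| > 8.93) <= 0.136708


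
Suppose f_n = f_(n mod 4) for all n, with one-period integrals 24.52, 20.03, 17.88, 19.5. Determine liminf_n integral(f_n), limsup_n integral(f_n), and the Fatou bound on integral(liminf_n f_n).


The sequence (integral(f_n)) is periodic with period 4, repeating the values 24.52, 20.03, 17.88, 19.5 indefinitely.
Step 1: For a periodic sequence, every tail (a_m, a_(m+1), ...) contains all 4 period values infinitely often.
Step 2: Hence inf of every tail = min of the period values = min(24.52, 20.03, 17.88, 19.5) = 17.88.
        liminf_n integral(f_n) = sup over m of (inf of tail from m) = 17.88.
Step 3: Similarly sup of every tail = max of the period values = 24.52.
        limsup_n integral(f_n) = 24.52.
Step 4: Fatou's lemma: integral(liminf_n f_n) <= liminf_n integral(f_n) = 17.88.
        So the integral of the pointwise liminf is at most 17.88.


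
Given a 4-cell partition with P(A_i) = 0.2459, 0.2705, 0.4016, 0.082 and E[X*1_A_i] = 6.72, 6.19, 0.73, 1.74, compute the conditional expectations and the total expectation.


For each cell A_i: E[X|A_i] = E[X*1_A_i] / P(A_i)
Step 1: E[X|A_1] = 6.72 / 0.2459 = 27.328182
Step 2: E[X|A_2] = 6.19 / 0.2705 = 22.883549
Step 3: E[X|A_3] = 0.73 / 0.4016 = 1.817729
Step 4: E[X|A_4] = 1.74 / 0.082 = 21.219512
Verification: E[X] = sum E[X*1_A_i] = 6.72 + 6.19 + 0.73 + 1.74 = 15.38


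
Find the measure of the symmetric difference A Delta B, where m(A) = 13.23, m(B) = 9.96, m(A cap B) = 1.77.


m(A Delta B) = m(A) + m(B) - 2*m(A n B)
= 13.23 + 9.96 - 2*1.77
= 13.23 + 9.96 - 3.54
= 19.65


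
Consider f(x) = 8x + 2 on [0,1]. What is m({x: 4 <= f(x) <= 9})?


f^(-1)([4, 9]) = {x : 4 <= 8x + 2 <= 9}
Solving: (4 - 2)/8 <= x <= (9 - 2)/8
= [0.25, 0.875]
Intersecting with [0,1]: [0.25, 0.875]
Measure = 0.875 - 0.25 = 0.625


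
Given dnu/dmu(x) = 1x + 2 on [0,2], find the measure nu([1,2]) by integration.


nu(A) = integral_A (dnu/dmu) dmu = integral_1^2 (1x + 2) dx
Step 1: Antiderivative F(x) = (1/2)x^2 + 2x
Step 2: F(2) = (1/2)*2^2 + 2*2 = 2 + 4 = 6
Step 3: F(1) = (1/2)*1^2 + 2*1 = 0.5 + 2 = 2.5
Step 4: nu([1,2]) = F(2) - F(1) = 6 - 2.5 = 3.5


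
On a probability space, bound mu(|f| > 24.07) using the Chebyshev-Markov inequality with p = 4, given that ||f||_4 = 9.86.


Chebyshev/Markov inequality: mu(|f| > eps) <= (||f||_p / eps)^p
Step 1: ||f||_4 / eps = 9.86 / 24.07 = 0.409639
Step 2: Raise to power p = 4:
  (0.409639)^4 = 0.028158
Step 3: Therefore mu(|f| > 24.07) <= 0.028158


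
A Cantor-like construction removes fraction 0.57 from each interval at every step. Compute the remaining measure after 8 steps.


Step 1: At each step, fraction remaining = 1 - 0.57 = 0.43
Step 2: After 8 steps, measure = (0.43)^8
Result = 0.001169


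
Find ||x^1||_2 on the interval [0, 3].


Step 1: ||f||_2 = (integral_0^3 |x^1|^2 dx)^(1/2)
     = (integral_0^3 x^2 dx)^(1/2)
Step 2: integral_0^3 x^2 dx = [x^3/(3)] from 0 to 3 = 3^3/3
     = 27/3 = 9
Step 3: ||f||_2 = (9)^(1/2) = 3


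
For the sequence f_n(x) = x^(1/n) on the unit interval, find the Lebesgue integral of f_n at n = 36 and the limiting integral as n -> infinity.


At n = 36: f_36(x) = x^(1/36).
Step 1: integral(x^(1/36), 0, 1) = [x^(1/36+1) / (1/36+1)] from 0 to 1
     = 1 / (1/36 + 1) = 1 / ((36+1)/36) = 36/(36+1)
     = 36/37 = 0.972973
Step 2: As n -> infinity, f_n(x) = x^(1/n) -> 1 for x in (0,1], and f_n is increasing in n.
By MCT, lim_n integral(f_n) = integral(lim_n f_n) = integral(1, 0, 1) = 1.
Step 3: Verify convergence: 36/37 = 0.972973 -> 1


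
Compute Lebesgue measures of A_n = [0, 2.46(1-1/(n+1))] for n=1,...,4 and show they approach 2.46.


By continuity of measure from below: if A_n increases to A, then m(A_n) -> m(A).
Here A = [0, 2.46], so m(A) = 2.46
Step 1: a_1 = 2.46*(1 - 1/2) = 1.23, m(A_1) = 1.23
Step 2: a_2 = 2.46*(1 - 1/3) = 1.64, m(A_2) = 1.64
Step 3: a_3 = 2.46*(1 - 1/4) = 1.845, m(A_3) = 1.845
Step 4: a_4 = 2.46*(1 - 1/5) = 1.968, m(A_4) = 1.968
Limit: m(A_n) -> m([0,2.46]) = 2.46


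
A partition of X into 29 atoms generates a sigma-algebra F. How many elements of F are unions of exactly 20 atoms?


Each element of F is a union of some subset of the 29 atoms.
Elements that are unions of exactly 20 atoms correspond to 20-element subsets of the 29 atoms.
Count = C(29, 20) = 29! / (20! * 9!) = 10015005.


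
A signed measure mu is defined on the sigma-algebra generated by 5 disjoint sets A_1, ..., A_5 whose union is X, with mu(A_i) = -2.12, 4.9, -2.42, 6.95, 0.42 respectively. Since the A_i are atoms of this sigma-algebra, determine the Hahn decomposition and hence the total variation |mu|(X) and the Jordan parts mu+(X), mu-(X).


Step 1: Every measurable set is a union of atoms (the cells / points), so a Hahn decomposition is
  obtained by grouping atoms by sign: P = union of atoms with mu > 0, N = union of the remaining atoms.
  Atoms in P (indices): 2, 4, 5;  atoms in N (indices): 1, 3
  Positive values: 4.9, 6.95, 0.42
  Negative values: -2.12, -2.42
Step 2: mu+(X) = mu(P) = sum of positive atom values = 12.27
Step 3: mu-(X) = -mu(N) = sum of |negative atom values| = 4.54
Step 4: |mu|(X) = mu+(X) + mu-(X) = 12.27 + 4.54 = 16.81


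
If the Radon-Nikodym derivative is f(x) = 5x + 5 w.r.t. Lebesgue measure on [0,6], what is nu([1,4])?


nu(A) = integral_A (dnu/dmu) dmu = integral_1^4 (5x + 5) dx
Step 1: Antiderivative F(x) = (5/2)x^2 + 5x
Step 2: F(4) = (5/2)*4^2 + 5*4 = 40 + 20 = 60
Step 3: F(1) = (5/2)*1^2 + 5*1 = 2.5 + 5 = 7.5
Step 4: nu([1,4]) = F(4) - F(1) = 60 - 7.5 = 52.5


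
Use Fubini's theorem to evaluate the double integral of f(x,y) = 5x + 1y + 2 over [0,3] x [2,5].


By Fubini, integrate in x first, then y.
Step 1: Fix y, integrate over x in [0,3]:
  integral(5x + 1y + 2, x=0..3)
  = 5*(3^2 - 0^2)/2 + (1y + 2)*(3 - 0)
  = 22.5 + (1y + 2)*3
  = 22.5 + 3y + 6
  = 28.5 + 3y
Step 2: Integrate over y in [2,5]:
  integral(28.5 + 3y, y=2..5)
  = 28.5*3 + 3*(5^2 - 2^2)/2
  = 85.5 + 31.5
  = 117


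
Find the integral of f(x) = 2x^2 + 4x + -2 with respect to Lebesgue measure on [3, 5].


The Lebesgue integral of a Riemann-integrable function agrees with the Riemann integral.
Antiderivative F(x) = (2/3)x^3 + (4/2)x^2 + -2x
F(5) = (2/3)*5^3 + (4/2)*5^2 + -2*5
     = (2/3)*125 + (4/2)*25 + -2*5
     = 83.333333 + 50 + -10
     = 123.333333
F(3) = 30
Integral = F(5) - F(3) = 123.333333 - 30 = 93.333333


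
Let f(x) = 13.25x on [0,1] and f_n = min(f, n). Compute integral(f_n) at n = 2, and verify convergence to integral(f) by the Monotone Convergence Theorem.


f(x) = 13.25x on [0,1]; f_n(x) = min(13.25x, n). At n = 2:
Step 1: f(x) reaches 2 at x = 2/13.25 = 0.150943
Step 2: integral(f_2) = integral(13.25x, 0, 0.150943) + integral(2, 0.150943, 1)
       = 13.25*0.150943^2/2 + 2*(1 - 0.150943)
       = 0.150943 + 1.698113
       = 1.849057
Step 3: As n -> infinity, f_n increases to f, so by MCT integral(f_n) -> integral(f) = 13.25/2 = 6.625.
Convergence: integral(f_2) = 1.849057 -> 6.625 as n -> infinity


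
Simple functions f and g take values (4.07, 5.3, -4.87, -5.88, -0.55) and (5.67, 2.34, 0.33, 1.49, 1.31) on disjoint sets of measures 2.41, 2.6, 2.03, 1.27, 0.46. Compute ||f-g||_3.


Step 1: Compute differences f_i - g_i:
  4.07 - 5.67 = -1.6
  5.3 - 2.34 = 2.96
  -4.87 - 0.33 = -5.2
  -5.88 - 1.49 = -7.37
  -0.55 - 1.31 = -1.86
Step 2: Compute |diff|^3 * measure for each set:
  |-1.6|^3 * 2.41 = 4.096 * 2.41 = 9.87136
  |2.96|^3 * 2.6 = 25.934336 * 2.6 = 67.429274
  |-5.2|^3 * 2.03 = 140.608 * 2.03 = 285.43424
  |-7.37|^3 * 1.27 = 400.315553 * 1.27 = 508.400752
  |-1.86|^3 * 0.46 = 6.434856 * 0.46 = 2.960034
Step 3: Sum = 874.09566
Step 4: ||f-g||_3 = (874.09566)^(1/3) = 9.56136


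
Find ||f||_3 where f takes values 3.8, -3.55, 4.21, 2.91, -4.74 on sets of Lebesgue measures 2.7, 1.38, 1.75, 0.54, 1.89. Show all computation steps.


Step 1: Compute |f_i|^3 for each value:
  |3.8|^3 = 54.872
  |-3.55|^3 = 44.738875
  |4.21|^3 = 74.618461
  |2.91|^3 = 24.642171
  |-4.74|^3 = 106.496424
Step 2: Multiply by measures and sum:
  54.872 * 2.7 = 148.1544
  44.738875 * 1.38 = 61.739647
  74.618461 * 1.75 = 130.582307
  24.642171 * 0.54 = 13.306772
  106.496424 * 1.89 = 201.278241
Sum = 148.1544 + 61.739647 + 130.582307 + 13.306772 + 201.278241 = 555.061368
Step 3: Take the p-th root:
||f||_3 = (555.061368)^(1/3) = 8.218269


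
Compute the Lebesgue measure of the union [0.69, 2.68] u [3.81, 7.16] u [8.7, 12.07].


For pairwise disjoint intervals, m(union) = sum of lengths.
= (2.68 - 0.69) + (7.16 - 3.81) + (12.07 - 8.7)
= 1.99 + 3.35 + 3.37
= 8.71


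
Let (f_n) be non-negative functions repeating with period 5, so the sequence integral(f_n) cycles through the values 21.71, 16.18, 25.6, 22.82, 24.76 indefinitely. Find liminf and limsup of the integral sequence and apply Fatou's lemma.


The sequence (integral(f_n)) is periodic with period 5, repeating the values 21.71, 16.18, 25.6, 22.82, 24.76 indefinitely.
Step 1: For a periodic sequence, every tail (a_m, a_(m+1), ...) contains all 5 period values infinitely often.
Step 2: Hence inf of every tail = min of the period values = min(21.71, 16.18, 25.6, 22.82, 24.76) = 16.18.
        liminf_n integral(f_n) = sup over m of (inf of tail from m) = 16.18.
Step 3: Similarly sup of every tail = max of the period values = 25.6.
        limsup_n integral(f_n) = 25.6.
Step 4: Fatou's lemma: integral(liminf_n f_n) <= liminf_n integral(f_n) = 16.18.
        So the integral of the pointwise liminf is at most 16.18.


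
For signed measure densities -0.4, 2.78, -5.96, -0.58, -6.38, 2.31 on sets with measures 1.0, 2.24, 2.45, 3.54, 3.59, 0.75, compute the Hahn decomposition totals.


Step 1: Compute signed measure on each set:
  Set 1: -0.4 * 1.0 = -0.4
  Set 2: 2.78 * 2.24 = 6.2272
  Set 3: -5.96 * 2.45 = -14.602
  Set 4: -0.58 * 3.54 = -2.0532
  Set 5: -6.38 * 3.59 = -22.9042
  Set 6: 2.31 * 0.75 = 1.7325
Step 2: Total signed measure = (-0.4) + (6.2272) + (-14.602) + (-2.0532) + (-22.9042) + (1.7325)
     = -31.9997
Step 3: Positive part mu+(X) = sum of positive contributions = 7.9597
Step 4: Negative part mu-(X) = |sum of negative contributions| = 39.9594


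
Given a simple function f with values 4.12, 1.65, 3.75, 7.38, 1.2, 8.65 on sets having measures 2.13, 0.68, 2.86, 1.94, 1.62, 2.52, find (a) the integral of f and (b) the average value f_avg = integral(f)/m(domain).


Step 1: Integral = sum(value_i * measure_i)
= 4.12*2.13 + 1.65*0.68 + 3.75*2.86 + 7.38*1.94 + 1.2*1.62 + 8.65*2.52
= 8.7756 + 1.122 + 10.725 + 14.3172 + 1.944 + 21.798
= 58.6818
Step 2: Total measure of domain = 2.13 + 0.68 + 2.86 + 1.94 + 1.62 + 2.52 = 11.75
Step 3: Average value = 58.6818 / 11.75 = 4.994196


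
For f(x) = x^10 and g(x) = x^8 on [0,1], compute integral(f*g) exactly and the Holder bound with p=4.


Step 1: Exact integral of f*g = integral(x^18, 0, 1) = 1/19
     = 0.052632
Step 2: Holder bound with p=4, q=1.333333:
  ||f||_p = (integral x^40 dx)^(1/4) = (1/41)^(1/4) = 0.395188
  ||g||_q = (integral x^10.666667 dx)^(1/1.333333) = (1/11.666667)^(1/1.333333) = 0.158413
Step 3: Holder bound = ||f||_p * ||g||_q = 0.395188 * 0.158413 = 0.062603
Verification: 0.052632 <= 0.062603 (Holder holds)


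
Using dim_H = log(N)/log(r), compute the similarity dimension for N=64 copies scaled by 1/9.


For a self-similar set with N copies scaled by 1/r:
dim_H = log(N)/log(r) = log(64)/log(9)
= 4.158883/2.197225
= 1.892789


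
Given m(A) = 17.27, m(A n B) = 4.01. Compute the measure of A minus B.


m(A \ B) = m(A) - m(A n B)
= 17.27 - 4.01
= 13.26


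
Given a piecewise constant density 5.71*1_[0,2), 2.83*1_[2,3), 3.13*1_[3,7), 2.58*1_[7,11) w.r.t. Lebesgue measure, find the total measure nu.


Integrate each piece of the Radon-Nikodym derivative:
Step 1: integral_0^2 5.71 dx = 5.71*(2-0) = 5.71*2 = 11.42
Step 2: integral_2^3 2.83 dx = 2.83*(3-2) = 2.83*1 = 2.83
Step 3: integral_3^7 3.13 dx = 3.13*(7-3) = 3.13*4 = 12.52
Step 4: integral_7^11 2.58 dx = 2.58*(11-7) = 2.58*4 = 10.32
Total: 11.42 + 2.83 + 12.52 + 10.32 = 37.09


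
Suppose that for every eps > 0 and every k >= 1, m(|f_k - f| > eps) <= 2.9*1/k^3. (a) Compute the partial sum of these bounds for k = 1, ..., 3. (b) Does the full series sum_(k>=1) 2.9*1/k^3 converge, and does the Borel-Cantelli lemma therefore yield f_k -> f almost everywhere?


Step 1: List the terms 2.9*1/k^3 for k = 1 to 3:
  k=1: 2.9
  k=2: 0.3625
  k=3: 0.107407
Step 2: Partial sum = 2.9 + 0.3625 + 0.107407
     = 3.369907
Step 3: The full series sum_(k>=1) 2.9*1/k^3 converges (p-series with p = 3 > 1; a constant multiple of a convergent series converges).
Step 4: Fix eps > 0. Since sum_k m(|f_k - f| > eps) < infinity, the Borel-Cantelli lemma gives
        m(limsup_k {|f_k - f| > eps}) = 0, i.e. for a.e. x, |f_k(x) - f(x)| <= eps for all large k.
        Applying this with eps = 1/j for j = 1, 2, ... and intersecting the countably many full-measure sets,
        for a.e. x we get limsup_k |f_k(x) - f(x)| <= 1/j for every j, hence f_k -> f almost everywhere.
Conclusion: series converges; Borel-Cantelli yields f_k -> f a.e.


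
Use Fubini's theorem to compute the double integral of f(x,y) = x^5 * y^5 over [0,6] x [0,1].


By Fubini's theorem, the double integral factors as a product of single integrals:
Step 1: integral_0^6 x^5 dx = [x^6/6] from 0 to 6
     = 6^6/6 = 7776
Step 2: integral_0^1 y^5 dy = [y^6/6] from 0 to 1
     = 1^6/6 = 0.166667
Step 3: Double integral = 7776 * 0.166667 = 1296


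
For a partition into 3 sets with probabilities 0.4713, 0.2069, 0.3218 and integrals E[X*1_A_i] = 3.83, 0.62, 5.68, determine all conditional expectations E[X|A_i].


For each cell A_i: E[X|A_i] = E[X*1_A_i] / P(A_i)
Step 1: E[X|A_1] = 3.83 / 0.4713 = 8.126459
Step 2: E[X|A_2] = 0.62 / 0.2069 = 2.996617
Step 3: E[X|A_3] = 5.68 / 0.3218 = 17.650715
Verification: E[X] = sum E[X*1_A_i] = 3.83 + 0.62 + 5.68 = 10.13


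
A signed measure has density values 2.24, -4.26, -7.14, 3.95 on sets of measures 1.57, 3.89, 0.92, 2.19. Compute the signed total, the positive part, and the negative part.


Step 1: Compute signed measure on each set:
  Set 1: 2.24 * 1.57 = 3.5168
  Set 2: -4.26 * 3.89 = -16.5714
  Set 3: -7.14 * 0.92 = -6.5688
  Set 4: 3.95 * 2.19 = 8.6505
Step 2: Total signed measure = (3.5168) + (-16.5714) + (-6.5688) + (8.6505)
     = -10.9729
Step 3: Positive part mu+(X) = sum of positive contributions = 12.1673
Step 4: Negative part mu-(X) = |sum of negative contributions| = 23.1402


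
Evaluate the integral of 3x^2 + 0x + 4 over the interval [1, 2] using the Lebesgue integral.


The Lebesgue integral of a Riemann-integrable function agrees with the Riemann integral.
Antiderivative F(x) = (3/3)x^3 + (0/2)x^2 + 4x
F(2) = (3/3)*2^3 + (0/2)*2^2 + 4*2
     = (3/3)*8 + (0/2)*4 + 4*2
     = 8 + 0.0 + 8
     = 16
F(1) = 5
Integral = F(2) - F(1) = 16 - 5 = 11


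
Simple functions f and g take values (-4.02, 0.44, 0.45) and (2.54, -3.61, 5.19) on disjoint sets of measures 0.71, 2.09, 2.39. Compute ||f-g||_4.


Step 1: Compute differences f_i - g_i:
  -4.02 - 2.54 = -6.56
  0.44 - -3.61 = 4.05
  0.45 - 5.19 = -4.74
Step 2: Compute |diff|^4 * measure for each set:
  |-6.56|^4 * 0.71 = 1851.890729 * 0.71 = 1314.842418
  |4.05|^4 * 2.09 = 269.042006 * 2.09 = 562.297793
  |-4.74|^4 * 2.39 = 504.79305 * 2.39 = 1206.455389
Step 3: Sum = 3083.5956
Step 4: ||f-g||_4 = (3083.5956)^(1/4) = 7.451854


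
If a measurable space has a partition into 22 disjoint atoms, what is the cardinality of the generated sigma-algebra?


Each element of the sigma-algebra is a union of some subset of the 22 atoms.
The number of such subsets is 2^22 = 4194304.


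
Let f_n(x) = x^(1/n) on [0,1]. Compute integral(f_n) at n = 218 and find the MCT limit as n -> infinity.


At n = 218: f_218(x) = x^(1/218).
Step 1: integral(x^(1/218), 0, 1) = [x^(1/218+1) / (1/218+1)] from 0 to 1
     = 1 / (1/218 + 1) = 1 / ((218+1)/218) = 218/(218+1)
     = 218/219 = 0.995434
Step 2: As n -> infinity, f_n(x) = x^(1/n) -> 1 for x in (0,1], and f_n is increasing in n.
By MCT, lim_n integral(f_n) = integral(lim_n f_n) = integral(1, 0, 1) = 1.
Step 3: Verify convergence: 218/219 = 0.995434 -> 1


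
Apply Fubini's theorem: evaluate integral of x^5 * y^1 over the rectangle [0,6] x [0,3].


By Fubini's theorem, the double integral factors as a product of single integrals:
Step 1: integral_0^6 x^5 dx = [x^6/6] from 0 to 6
     = 6^6/6 = 7776
Step 2: integral_0^3 y^1 dy = [y^2/2] from 0 to 3
     = 3^2/2 = 4.5
Step 3: Double integral = 7776 * 4.5 = 34992


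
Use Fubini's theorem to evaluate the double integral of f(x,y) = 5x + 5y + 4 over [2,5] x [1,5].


By Fubini, integrate in x first, then y.
Step 1: Fix y, integrate over x in [2,5]:
  integral(5x + 5y + 4, x=2..5)
  = 5*(5^2 - 2^2)/2 + (5y + 4)*(5 - 2)
  = 52.5 + (5y + 4)*3
  = 52.5 + 15y + 12
  = 64.5 + 15y
Step 2: Integrate over y in [1,5]:
  integral(64.5 + 15y, y=1..5)
  = 64.5*4 + 15*(5^2 - 1^2)/2
  = 258 + 180
  = 438


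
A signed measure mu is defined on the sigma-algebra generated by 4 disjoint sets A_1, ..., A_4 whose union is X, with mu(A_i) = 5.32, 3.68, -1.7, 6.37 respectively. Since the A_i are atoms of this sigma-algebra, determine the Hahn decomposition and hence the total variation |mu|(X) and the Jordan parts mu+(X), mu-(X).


Step 1: Every measurable set is a union of atoms (the cells / points), so a Hahn decomposition is
  obtained by grouping atoms by sign: P = union of atoms with mu > 0, N = union of the remaining atoms.
  Atoms in P (indices): 1, 2, 4;  atoms in N (indices): 3
  Positive values: 5.32, 3.68, 6.37
  Negative values: -1.7
Step 2: mu+(X) = mu(P) = sum of positive atom values = 15.37
Step 3: mu-(X) = -mu(N) = sum of |negative atom values| = 1.7
Step 4: |mu|(X) = mu+(X) + mu-(X) = 15.37 + 1.7 = 17.07


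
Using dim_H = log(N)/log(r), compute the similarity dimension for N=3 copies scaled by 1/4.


For a self-similar set with N copies scaled by 1/r:
dim_H = log(N)/log(r) = log(3)/log(4)
= 1.098612/1.386294
= 0.792481


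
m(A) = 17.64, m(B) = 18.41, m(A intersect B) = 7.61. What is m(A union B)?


By inclusion-exclusion: m(A u B) = m(A) + m(B) - m(A n B)
= 17.64 + 18.41 - 7.61
= 28.44


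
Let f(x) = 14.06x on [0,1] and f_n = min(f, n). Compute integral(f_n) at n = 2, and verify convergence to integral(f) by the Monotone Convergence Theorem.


f(x) = 14.06x on [0,1]; f_n(x) = min(14.06x, n). At n = 2:
Step 1: f(x) reaches 2 at x = 2/14.06 = 0.142248
Step 2: integral(f_2) = integral(14.06x, 0, 0.142248) + integral(2, 0.142248, 1)
       = 14.06*0.142248^2/2 + 2*(1 - 0.142248)
       = 0.142248 + 1.715505
       = 1.857752
Step 3: As n -> infinity, f_n increases to f, so by MCT integral(f_n) -> integral(f) = 14.06/2 = 7.03.
Convergence: integral(f_2) = 1.857752 -> 7.03 as n -> infinity


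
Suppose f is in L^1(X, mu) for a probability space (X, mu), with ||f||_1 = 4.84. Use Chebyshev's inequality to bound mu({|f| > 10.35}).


Chebyshev/Markov inequality: mu(|f| > eps) <= (||f||_p / eps)^p
Step 1: ||f||_1 / eps = 4.84 / 10.35 = 0.467633
Step 2: Raise to power p = 1:
  (0.467633)^1 = 0.467633
Step 3: Therefore mu(|f| > 10.35) <= 0.467633


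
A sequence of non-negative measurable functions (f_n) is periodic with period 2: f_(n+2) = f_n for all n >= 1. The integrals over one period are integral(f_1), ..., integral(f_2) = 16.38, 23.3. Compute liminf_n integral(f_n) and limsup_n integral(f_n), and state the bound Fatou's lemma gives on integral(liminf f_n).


The sequence (integral(f_n)) is periodic with period 2, repeating the values 16.38, 23.3 indefinitely.
Step 1: For a periodic sequence, every tail (a_m, a_(m+1), ...) contains all 2 period values infinitely often.
Step 2: Hence inf of every tail = min of the period values = min(16.38, 23.3) = 16.38.
        liminf_n integral(f_n) = sup over m of (inf of tail from m) = 16.38.
Step 3: Similarly sup of every tail = max of the period values = 23.3.
        limsup_n integral(f_n) = 23.3.
Step 4: Fatou's lemma: integral(liminf_n f_n) <= liminf_n integral(f_n) = 16.38.
        So the integral of the pointwise liminf is at most 16.38.


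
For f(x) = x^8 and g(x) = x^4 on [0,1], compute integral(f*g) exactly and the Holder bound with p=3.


Step 1: Exact integral of f*g = integral(x^12, 0, 1) = 1/13
     = 0.076923
Step 2: Holder bound with p=3, q=1.5:
  ||f||_p = (integral x^24 dx)^(1/3) = (1/25)^(1/3) = 0.341995
  ||g||_q = (integral x^6 dx)^(1/1.5) = (1/7)^(1/1.5) = 0.273276
Step 3: Holder bound = ||f||_p * ||g||_q = 0.341995 * 0.273276 = 0.093459
Verification: 0.076923 <= 0.093459 (Holder holds)


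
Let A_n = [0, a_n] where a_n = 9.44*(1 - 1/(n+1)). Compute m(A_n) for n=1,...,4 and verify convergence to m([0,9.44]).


By continuity of measure from below: if A_n increases to A, then m(A_n) -> m(A).
Here A = [0, 9.44], so m(A) = 9.44
Step 1: a_1 = 9.44*(1 - 1/2) = 4.72, m(A_1) = 4.72
Step 2: a_2 = 9.44*(1 - 1/3) = 6.2933, m(A_2) = 6.2933
Step 3: a_3 = 9.44*(1 - 1/4) = 7.08, m(A_3) = 7.08
Step 4: a_4 = 9.44*(1 - 1/5) = 7.552, m(A_4) = 7.552
Limit: m(A_n) -> m([0,9.44]) = 9.44


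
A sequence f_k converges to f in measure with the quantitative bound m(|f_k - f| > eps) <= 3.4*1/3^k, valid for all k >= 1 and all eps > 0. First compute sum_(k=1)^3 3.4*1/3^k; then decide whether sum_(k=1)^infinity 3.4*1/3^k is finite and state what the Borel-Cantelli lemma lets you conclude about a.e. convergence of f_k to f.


Step 1: List the terms 3.4*1/3^k for k = 1 to 3:
  k=1: 1.133333
  k=2: 0.377778
  k=3: 0.125926
Step 2: Partial sum = 1.133333 + 0.377778 + 0.125926
     = 1.637037
Step 3: The full series sum_(k>=1) 3.4*1/3^k converges (geometric series with ratio 1/3 < 1; a constant multiple of a convergent series converges).
Step 4: Fix eps > 0. Since sum_k m(|f_k - f| > eps) < infinity, the Borel-Cantelli lemma gives
        m(limsup_k {|f_k - f| > eps}) = 0, i.e. for a.e. x, |f_k(x) - f(x)| <= eps for all large k.
        Applying this with eps = 1/j for j = 1, 2, ... and intersecting the countably many full-measure sets,
        for a.e. x we get limsup_k |f_k(x) - f(x)| <= 1/j for every j, hence f_k -> f almost everywhere.
Conclusion: series converges; Borel-Cantelli yields f_k -> f a.e.


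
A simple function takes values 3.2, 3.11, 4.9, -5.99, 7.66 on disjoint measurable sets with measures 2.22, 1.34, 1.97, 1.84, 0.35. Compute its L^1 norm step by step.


Step 1: Compute |f_i|^1 for each value:
  |3.2|^1 = 3.2
  |3.11|^1 = 3.11
  |4.9|^1 = 4.9
  |-5.99|^1 = 5.99
  |7.66|^1 = 7.66
Step 2: Multiply by measures and sum:
  3.2 * 2.22 = 7.104
  3.11 * 1.34 = 4.1674
  4.9 * 1.97 = 9.653
  5.99 * 1.84 = 11.0216
  7.66 * 0.35 = 2.681
Sum = 7.104 + 4.1674 + 9.653 + 11.0216 + 2.681 = 34.627
Step 3: Take the p-th root:
||f||_1 = (34.627)^(1/1) = 34.627


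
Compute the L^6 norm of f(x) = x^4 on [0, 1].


Step 1: ||f||_6 = (integral_0^1 |x^4|^6 dx)^(1/6)
     = (integral_0^1 x^24 dx)^(1/6)
Step 2: integral_0^1 x^24 dx = [x^25/(25)] from 0 to 1 = 1^25/25
     = 1/25 = 0.04
Step 3: ||f||_6 = (0.04)^(1/6) = 0.584804


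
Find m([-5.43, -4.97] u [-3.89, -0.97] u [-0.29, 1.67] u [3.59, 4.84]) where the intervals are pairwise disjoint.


For pairwise disjoint intervals, m(union) = sum of lengths.
= (-4.97 - -5.43) + (-0.97 - -3.89) + (1.67 - -0.29) + (4.84 - 3.59)
= 0.46 + 2.92 + 1.96 + 1.25
= 6.59


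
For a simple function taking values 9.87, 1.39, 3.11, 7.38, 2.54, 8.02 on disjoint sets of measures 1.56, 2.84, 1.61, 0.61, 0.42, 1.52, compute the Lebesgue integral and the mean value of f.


Step 1: Integral = sum(value_i * measure_i)
= 9.87*1.56 + 1.39*2.84 + 3.11*1.61 + 7.38*0.61 + 2.54*0.42 + 8.02*1.52
= 15.3972 + 3.9476 + 5.0071 + 4.5018 + 1.0668 + 12.1904
= 42.1109
Step 2: Total measure of domain = 1.56 + 2.84 + 1.61 + 0.61 + 0.42 + 1.52 = 8.56
Step 3: Average value = 42.1109 / 8.56 = 4.919498


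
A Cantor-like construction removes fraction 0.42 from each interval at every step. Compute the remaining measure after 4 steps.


Step 1: At each step, fraction remaining = 1 - 0.42 = 0.58
Step 2: After 4 steps, measure = (0.58)^4
Step 3: Computing the power step by step:
  After step 1: 0.58
  After step 2: 0.3364
  After step 3: 0.195112
  After step 4: 0.113165
Result = 0.113165


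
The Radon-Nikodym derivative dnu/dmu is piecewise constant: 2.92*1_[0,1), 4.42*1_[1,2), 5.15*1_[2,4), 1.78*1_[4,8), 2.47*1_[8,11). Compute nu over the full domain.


Integrate each piece of the Radon-Nikodym derivative:
Step 1: integral_0^1 2.92 dx = 2.92*(1-0) = 2.92*1 = 2.92
Step 2: integral_1^2 4.42 dx = 4.42*(2-1) = 4.42*1 = 4.42
Step 3: integral_2^4 5.15 dx = 5.15*(4-2) = 5.15*2 = 10.3
Step 4: integral_4^8 1.78 dx = 1.78*(8-4) = 1.78*4 = 7.12
Step 5: integral_8^11 2.47 dx = 2.47*(11-8) = 2.47*3 = 7.41
Total: 2.92 + 4.42 + 10.3 + 7.12 + 7.41 = 32.17


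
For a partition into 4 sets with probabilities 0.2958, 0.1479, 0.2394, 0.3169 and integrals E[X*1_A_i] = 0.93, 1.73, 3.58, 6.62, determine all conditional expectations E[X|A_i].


For each cell A_i: E[X|A_i] = E[X*1_A_i] / P(A_i)
Step 1: E[X|A_1] = 0.93 / 0.2958 = 3.144016
Step 2: E[X|A_2] = 1.73 / 0.1479 = 11.697093
Step 3: E[X|A_3] = 3.58 / 0.2394 = 14.954052
Step 4: E[X|A_4] = 6.62 / 0.3169 = 20.889871
Verification: E[X] = sum E[X*1_A_i] = 0.93 + 1.73 + 3.58 + 6.62 = 12.86


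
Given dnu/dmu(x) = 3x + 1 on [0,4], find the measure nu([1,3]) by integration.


nu(A) = integral_A (dnu/dmu) dmu = integral_1^3 (3x + 1) dx
Step 1: Antiderivative F(x) = (3/2)x^2 + 1x
Step 2: F(3) = (3/2)*3^2 + 1*3 = 13.5 + 3 = 16.5
Step 3: F(1) = (3/2)*1^2 + 1*1 = 1.5 + 1 = 2.5
Step 4: nu([1,3]) = F(3) - F(1) = 16.5 - 2.5 = 14


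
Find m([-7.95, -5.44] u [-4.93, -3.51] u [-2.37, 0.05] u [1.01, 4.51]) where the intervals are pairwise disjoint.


For pairwise disjoint intervals, m(union) = sum of lengths.
= (-5.44 - -7.95) + (-3.51 - -4.93) + (0.05 - -2.37) + (4.51 - 1.01)
= 2.51 + 1.42 + 2.42 + 3.5
= 9.85


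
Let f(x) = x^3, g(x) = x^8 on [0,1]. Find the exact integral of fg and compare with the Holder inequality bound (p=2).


Step 1: Exact integral of f*g = integral(x^11, 0, 1) = 1/12
     = 0.083333
Step 2: Holder bound with p=2, q=2:
  ||f||_p = (integral x^6 dx)^(1/2) = (1/7)^(1/2) = 0.377964
  ||g||_q = (integral x^16 dx)^(1/2) = (1/17)^(1/2) = 0.242536
Step 3: Holder bound = ||f||_p * ||g||_q = 0.377964 * 0.242536 = 0.09167
Verification: 0.083333 <= 0.09167 (Holder holds)


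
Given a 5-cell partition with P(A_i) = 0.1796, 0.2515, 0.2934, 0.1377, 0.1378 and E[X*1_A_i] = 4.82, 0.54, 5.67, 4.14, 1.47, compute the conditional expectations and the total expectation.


For each cell A_i: E[X|A_i] = E[X*1_A_i] / P(A_i)
Step 1: E[X|A_1] = 4.82 / 0.1796 = 26.837416
Step 2: E[X|A_2] = 0.54 / 0.2515 = 2.147117
Step 3: E[X|A_3] = 5.67 / 0.2934 = 19.325153
Step 4: E[X|A_4] = 4.14 / 0.1377 = 30.065359
Step 5: E[X|A_5] = 1.47 / 0.1378 = 10.667634
Verification: E[X] = sum E[X*1_A_i] = 4.82 + 0.54 + 5.67 + 4.14 + 1.47 = 16.64


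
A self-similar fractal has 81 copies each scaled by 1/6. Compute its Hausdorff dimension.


For a self-similar set with N copies scaled by 1/r:
dim_H = log(N)/log(r) = log(81)/log(6)
= 4.394449/1.791759
= 2.452589


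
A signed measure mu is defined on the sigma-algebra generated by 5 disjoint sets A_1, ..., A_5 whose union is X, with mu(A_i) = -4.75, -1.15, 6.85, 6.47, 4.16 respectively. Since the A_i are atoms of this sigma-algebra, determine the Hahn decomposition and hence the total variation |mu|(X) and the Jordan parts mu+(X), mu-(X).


Step 1: Every measurable set is a union of atoms (the cells / points), so a Hahn decomposition is
  obtained by grouping atoms by sign: P = union of atoms with mu > 0, N = union of the remaining atoms.
  Atoms in P (indices): 3, 4, 5;  atoms in N (indices): 1, 2
  Positive values: 6.85, 6.47, 4.16
  Negative values: -4.75, -1.15
Step 2: mu+(X) = mu(P) = sum of positive atom values = 17.48
Step 3: mu-(X) = -mu(N) = sum of |negative atom values| = 5.9
Step 4: |mu|(X) = mu+(X) + mu-(X) = 17.48 + 5.9 = 23.38


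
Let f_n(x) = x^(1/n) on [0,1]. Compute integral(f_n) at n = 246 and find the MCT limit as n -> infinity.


At n = 246: f_246(x) = x^(1/246).
Step 1: integral(x^(1/246), 0, 1) = [x^(1/246+1) / (1/246+1)] from 0 to 1
     = 1 / (1/246 + 1) = 1 / ((246+1)/246) = 246/(246+1)
     = 246/247 = 0.995951
Step 2: As n -> infinity, f_n(x) = x^(1/n) -> 1 for x in (0,1], and f_n is increasing in n.
By MCT, lim_n integral(f_n) = integral(lim_n f_n) = integral(1, 0, 1) = 1.
Step 3: Verify convergence: 246/247 = 0.995951 -> 1


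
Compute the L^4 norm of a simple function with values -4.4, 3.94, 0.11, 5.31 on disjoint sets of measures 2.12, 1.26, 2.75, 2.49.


Step 1: Compute |f_i|^4 for each value:
  |-4.4|^4 = 374.8096
  |3.94|^4 = 240.982157
  |0.11|^4 = 1.464100e-04
  |5.31|^4 = 795.020055
Step 2: Multiply by measures and sum:
  374.8096 * 2.12 = 794.596352
  240.982157 * 1.26 = 303.637518
  1.464100e-04 * 2.75 = 4.026275e-04
  795.020055 * 2.49 = 1979.599937
Sum = 794.596352 + 303.637518 + 4.026275e-04 + 1979.599937 = 3077.83421
Step 3: Take the p-th root:
||f||_4 = (3077.83421)^(1/4) = 7.448371


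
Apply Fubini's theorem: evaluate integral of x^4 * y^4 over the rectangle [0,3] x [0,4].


By Fubini's theorem, the double integral factors as a product of single integrals:
Step 1: integral_0^3 x^4 dx = [x^5/5] from 0 to 3
     = 3^5/5 = 48.6
Step 2: integral_0^4 y^4 dy = [y^5/5] from 0 to 4
     = 4^5/5 = 204.8
Step 3: Double integral = 48.6 * 204.8 = 9953.28
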